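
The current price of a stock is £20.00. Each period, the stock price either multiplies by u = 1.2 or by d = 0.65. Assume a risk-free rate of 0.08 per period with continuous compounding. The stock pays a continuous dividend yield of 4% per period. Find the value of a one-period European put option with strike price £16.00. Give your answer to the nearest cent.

Per-period risk-free factor R = e^0.08 = 1.0833; dividend-adjusted growth = e^(0.08−0.04) = 1.0408.
Risk-neutral probability p = (1.0408 − 0.65)/(1.2 − 0.65) = 0.3908/0.5500 = 0.7106
Terminal stock prices: S_u = 24, S_d = 13
Terminal payoffs (K − S): max(-8, 0) = 0, max(3, 0) = 3
Node 0 (S = 20): V_0 = e^(−0.08)·[0.7106·0.0000 + 0.2894·3.0000] = 0.8015

£0.80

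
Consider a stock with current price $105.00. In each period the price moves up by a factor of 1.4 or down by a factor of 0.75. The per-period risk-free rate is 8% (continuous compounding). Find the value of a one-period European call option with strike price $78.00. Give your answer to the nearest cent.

$33.00

Risk-neutral probability p = (e^0.08 − 0.75)/(1.4 − 0.75) = 0.3333/0.6500 = 0.5127
Terminal stock prices: S_u = 147, S_d = 78.75
Terminal payoffs (S − K): max(69, 0) = 69, max(0.75, 0) = 0.75
Node 0 (S = 105): V_0 = e^(−0.08)·[0.5127·69.0000 + 0.4873·0.7500] = 32.9969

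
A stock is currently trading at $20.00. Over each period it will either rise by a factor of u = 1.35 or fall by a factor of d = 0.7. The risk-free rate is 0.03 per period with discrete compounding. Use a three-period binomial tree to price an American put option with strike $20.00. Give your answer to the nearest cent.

$3.85

Risk-neutral probability p = (1 + 0.03 − 0.7)/(1.35 − 0.7) = 0.3300/0.6500 = 0.5077
Terminal stock prices: S_uuu = 49.21, S_uud = 25.52, S_udd = 13.23, S_ddd = 6.86
Terminal payoffs (K − S): max(-29.21, 0) = 0, max(-5.515, 0) = 0, max(6.77, 0) = 6.77, max(13.14, 0) = 13.14
Node uu (S = 36.45): continuation = 1/1.03·[0.5077·0.0000 + 0.4923·0.0000] = 0.0000; exercise value = 0.0000 ≤ continuation, so V_uu = 0.0000
Node ud (S = 18.9): continuation = 1/1.03·[0.5077·0.0000 + 0.4923·6.7700] = 3.2358; exercise value = 1.1000 ≤ continuation, so V_ud = 3.2358
Node dd (S = 9.8): continuation = 1/1.03·[0.5077·6.7700 + 0.4923·13.1400] = 9.6175; exercise value = 10.2000 > continuation, so V_dd = 10.2000 (exercise)
Node u (S = 27): continuation = 1/1.03·[0.5077·0.0000 + 0.4923·3.2358] = 1.5466; exercise value = 0.0000 ≤ continuation, so V_u = 1.5466
Node d (S = 14): continuation = 1/1.03·[0.5077·3.2358 + 0.4923·10.2000] = 6.4702; exercise value = 6.0000 ≤ continuation, so V_d = 6.4702
Node 0 (S = 20): continuation = 1/1.03·[0.5077·1.5466 + 0.4923·6.4702] = 3.8549; exercise value = 0.0000 ≤ continuation, so V_0 = 3.8549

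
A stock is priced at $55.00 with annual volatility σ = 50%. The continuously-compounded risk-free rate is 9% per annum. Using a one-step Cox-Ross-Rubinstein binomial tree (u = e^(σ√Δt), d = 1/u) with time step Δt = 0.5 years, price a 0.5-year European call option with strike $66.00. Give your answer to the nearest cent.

CRR parameters: u = e^(σ√Δt) = e^(0.5·√0.5) = 1.4241, d = 1/u = 0.7022
Per-period rate: rΔt = 0.09·0.5 = 0.045, so R = e^0.045 = 1.0460
Risk-neutral probability p = (e^0.045 − 0.7022)/(1.4241 − 0.7022) = 0.3438/0.7219 = 0.4763
Terminal stock prices: S_u = 78.33, S_d = 38.62
Terminal payoffs (S − K): max(12.33, 0) = 12.33, max(-27.38, 0) = 0
Node 0 (S = 55): V_0 = e^(−0.045)·[0.4763·12.3265 + 0.5237·0.0000] = 5.6125

$5.61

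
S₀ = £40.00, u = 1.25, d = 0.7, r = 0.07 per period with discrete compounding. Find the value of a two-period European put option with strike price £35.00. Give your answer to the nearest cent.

Risk-neutral probability p = (1 + 0.07 − 0.7)/(1.25 − 0.7) = 0.3700/0.5500 = 0.6727
Terminal stock prices: S_uu = 62.5, S_ud = 35, S_dd = 19.6
Terminal payoffs (K − S): max(-27.5, 0) = 0, max(0, 0) = 0, max(15.4, 0) = 15.4
Node u (S = 50): V_u = 1/1.07·[0.6727·0.0000 + 0.3273·0.0000] = 0.0000
Node d (S = 28): V_d = 1/1.07·[0.6727·0.0000 + 0.3273·15.4000] = 4.7103
Node 0 (S = 40): V_0 = 1/1.07·[0.6727·0.0000 + 0.3273·4.7103] = 1.4407

£1.44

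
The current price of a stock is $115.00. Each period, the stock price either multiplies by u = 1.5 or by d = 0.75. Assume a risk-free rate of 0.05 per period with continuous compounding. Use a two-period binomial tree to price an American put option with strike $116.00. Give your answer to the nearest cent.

Risk-neutral probability p = (e^0.05 − 0.75)/(1.5 − 0.75) = 0.3013/0.7500 = 0.4017
Terminal stock prices: S_uu = 258.8, S_ud = 129.4, S_dd = 64.69
Terminal payoffs (K − S): max(-142.8, 0) = 0, max(-13.38, 0) = 0, max(51.31, 0) = 51.31
Node u (S = 172.5): continuation = e^(−0.05)·[0.4017·0.0000 + 0.5983·0.0000] = 0.0000; exercise value = 0.0000 ≤ continuation, so V_u = 0.0000
Node d (S = 86.25): continuation = e^(−0.05)·[0.4017·0.0000 + 0.5983·51.3125] = 29.2033; exercise value = 29.7500 > continuation, so V_d = 29.7500 (exercise)
Node 0 (S = 115): continuation = e^(−0.05)·[0.4017·0.0000 + 0.5983·29.7500] = 16.9315; exercise value = 1.0000 ≤ continuation, so V_0 = 16.9315

$16.93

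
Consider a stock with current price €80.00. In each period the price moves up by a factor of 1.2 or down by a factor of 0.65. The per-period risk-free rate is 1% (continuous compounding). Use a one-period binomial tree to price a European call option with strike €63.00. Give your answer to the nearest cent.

Risk-neutral probability p = (e^0.01 − 0.65)/(1.2 − 0.65) = 0.3601/0.5500 = 0.6546
Terminal stock prices: S_u = 96, S_d = 52
Terminal payoffs (S − K): max(33, 0) = 33, max(-11, 0) = 0
Node 0 (S = 80): V_0 = e^(−0.01)·[0.6546·33.0000 + 0.3454·0.0000] = 21.3881

€21.39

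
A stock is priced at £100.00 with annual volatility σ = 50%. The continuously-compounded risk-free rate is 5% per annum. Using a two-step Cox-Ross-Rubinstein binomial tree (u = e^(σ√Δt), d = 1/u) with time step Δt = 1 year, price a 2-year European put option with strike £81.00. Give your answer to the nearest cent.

£13.15

CRR parameters: u = e^(σ√Δt) = e^(0.5·√1) = 1.6487, d = 1/u = 0.6065
Per-period rate: rΔt = 0.05·1 = 0.05, so R = e^0.05 = 1.0513
Risk-neutral probability p = (e^0.05 − 0.6065)/(1.6487 − 0.6065) = 0.4447/1.0422 = 0.4267
Terminal stock prices: S_uu = 271.8, S_ud = 100, S_dd = 36.79
Terminal payoffs (K − S): max(-190.8, 0) = 0, max(-19, 0) = 0, max(44.21, 0) = 44.21
Node u (S = 164.9): V_u = e^(−0.05)·[0.4267·0.0000 + 0.5733·0.0000] = 0.0000
Node d (S = 60.65): V_d = e^(−0.05)·[0.4267·0.0000 + 0.5733·44.2121] = 24.1091
Node 0 (S = 100): V_0 = e^(−0.05)·[0.4267·0.0000 + 0.5733·24.1091] = 13.1468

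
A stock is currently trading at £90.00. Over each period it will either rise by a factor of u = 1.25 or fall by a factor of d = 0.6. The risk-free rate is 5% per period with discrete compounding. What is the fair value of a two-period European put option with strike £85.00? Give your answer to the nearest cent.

Risk-neutral probability p = (1 + 0.05 − 0.6)/(1.25 − 0.6) = 0.4500/0.6500 = 0.6923
Terminal stock prices: S_uu = 140.6, S_ud = 67.5, S_dd = 32.4
Terminal payoffs (K − S): max(-55.62, 0) = 0, max(17.5, 0) = 17.5, max(52.6, 0) = 52.6
Node u (S = 112.5): V_u = 1/1.05·[0.6923·0.0000 + 0.3077·17.5000] = 5.1282
Node d (S = 54): V_d = 1/1.05·[0.6923·17.5000 + 0.3077·52.6000] = 26.9524
Node 0 (S = 90): V_0 = 1/1.05·[0.6923·5.1282 + 0.3077·26.9524] = 11.2794

£11.28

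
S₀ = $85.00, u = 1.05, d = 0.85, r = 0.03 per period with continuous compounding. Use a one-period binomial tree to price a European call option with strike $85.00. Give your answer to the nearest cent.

Risk-neutral probability p = (e^0.03 − 0.85)/(1.05 − 0.85) = 0.1805/0.2000 = 0.9023
Terminal stock prices: S_u = 89.25, S_d = 72.25
Terminal payoffs (S − K): max(4.25, 0) = 4.25, max(-12.75, 0) = 0
Node 0 (S = 85): V_0 = e^(−0.03)·[0.9023·4.2500 + 0.0977·0.0000] = 3.7213

$3.72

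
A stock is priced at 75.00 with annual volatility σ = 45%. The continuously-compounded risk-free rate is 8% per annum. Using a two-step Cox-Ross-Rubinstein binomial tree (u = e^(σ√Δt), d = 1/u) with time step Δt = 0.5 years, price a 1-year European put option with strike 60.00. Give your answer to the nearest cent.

4.99

CRR parameters: u = e^(σ√Δt) = e^(0.45·√0.5) = 1.3746, d = 1/u = 0.7275
Per-period rate: rΔt = 0.08·0.5 = 0.04, so R = e^0.04 = 1.0408
Risk-neutral probability p = (e^0.04 − 0.7275)/(1.3746 − 0.7275) = 0.3134/0.6472 = 0.4842
Terminal stock prices: S_uu = 141.7, S_ud = 75, S_dd = 39.69
Terminal payoffs (K − S): max(-81.72, 0) = 0, max(-15, 0) = 0, max(20.31, 0) = 20.31
Node u (S = 103.1): V_u = e^(−0.04)·[0.4842·0.0000 + 0.5158·0.0000] = 0.0000
Node d (S = 54.56): V_d = e^(−0.04)·[0.4842·0.0000 + 0.5158·20.3103] = 10.0658
Node 0 (S = 75): V_0 = e^(−0.04)·[0.4842·0.0000 + 0.5158·10.0658] = 4.9886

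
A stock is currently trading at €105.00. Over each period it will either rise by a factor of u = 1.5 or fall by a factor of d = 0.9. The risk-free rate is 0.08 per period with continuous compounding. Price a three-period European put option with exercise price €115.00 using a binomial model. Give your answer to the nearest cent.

Risk-neutral probability p = (e^0.08 − 0.9)/(1.5 − 0.9) = 0.1833/0.6000 = 0.3055
Terminal stock prices: S_uuu = 354.4, S_uud = 212.6, S_udd = 127.6, S_ddd = 76.55
Terminal payoffs (K − S): max(-239.4, 0) = 0, max(-97.62, 0) = 0, max(-12.58, 0) = 0, max(38.45, 0) = 38.45
Node uu (S = 236.2): V_uu = e^(−0.08)·[0.3055·0.0000 + 0.6945·0.0000] = 0.0000
Node ud (S = 141.8): V_ud = e^(−0.08)·[0.3055·0.0000 + 0.6945·0.0000] = 0.0000
Node dd (S = 85.05): V_dd = e^(−0.08)·[0.3055·0.0000 + 0.6945·38.4550] = 24.6544
Node u (S = 157.5): V_u = e^(−0.08)·[0.3055·0.0000 + 0.6945·0.0000] = 0.0000
Node d (S = 94.5): V_d = e^(−0.08)·[0.3055·0.0000 + 0.6945·24.6544] = 15.8066
Node 0 (S = 105): V_0 = e^(−0.08)·[0.3055·0.0000 + 0.6945·15.8066] = 10.1340

€10.13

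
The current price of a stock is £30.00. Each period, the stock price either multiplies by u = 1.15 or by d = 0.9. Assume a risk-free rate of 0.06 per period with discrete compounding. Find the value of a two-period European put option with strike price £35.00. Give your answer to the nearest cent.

Risk-neutral probability p = (1 + 0.06 − 0.9)/(1.15 − 0.9) = 0.1600/0.2500 = 0.6400
Terminal stock prices: S_uu = 39.67, S_ud = 31.05, S_dd = 24.3
Terminal payoffs (K − S): max(-4.675, 0) = 0, max(3.95, 0) = 3.95, max(10.7, 0) = 10.7
Node u (S = 34.5): V_u = 1/1.06·[0.6400·0.0000 + 0.3600·3.9500] = 1.3415
Node d (S = 27): V_d = 1/1.06·[0.6400·3.9500 + 0.3600·10.7000] = 6.0189
Node 0 (S = 30): V_0 = 1/1.06·[0.6400·1.3415 + 0.3600·6.0189] = 2.8541

£2.85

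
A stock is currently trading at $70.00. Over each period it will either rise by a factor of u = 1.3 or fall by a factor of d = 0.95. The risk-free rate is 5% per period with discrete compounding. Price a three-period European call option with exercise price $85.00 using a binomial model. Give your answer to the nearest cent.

$5.52

Risk-neutral probability p = (1 + 0.05 − 0.95)/(1.3 − 0.95) = 0.1000/0.3500 = 0.2857
Terminal stock prices: S_uuu = 153.8, S_uud = 112.4, S_udd = 82.13, S_ddd = 60.02
Terminal payoffs (S − K): max(68.79, 0) = 68.79, max(27.39, 0) = 27.39, max(-2.873, 0) = 0, max(-24.98, 0) = 0
Node uu (S = 118.3): V_uu = 1/1.05·[0.2857·68.7900 + 0.7143·27.3850] = 37.3476
Node ud (S = 86.45): V_ud = 1/1.05·[0.2857·27.3850 + 0.7143·0.0000] = 7.4517
Node dd (S = 63.17): V_dd = 1/1.05·[0.2857·0.0000 + 0.7143·0.0000] = 0.0000
Node u (S = 91): V_u = 1/1.05·[0.2857·37.3476 + 0.7143·7.4517] = 15.2318
Node d (S = 66.5): V_d = 1/1.05·[0.2857·7.4517 + 0.7143·0.0000] = 2.0277
Node 0 (S = 70): V_0 = 1/1.05·[0.2857·15.2318 + 0.7143·2.0277] = 5.5241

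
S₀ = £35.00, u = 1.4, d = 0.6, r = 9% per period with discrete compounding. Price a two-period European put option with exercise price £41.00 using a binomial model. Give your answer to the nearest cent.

£8.22

Risk-neutral probability p = (1 + 0.09 − 0.6)/(1.4 − 0.6) = 0.4900/0.8000 = 0.6125
Terminal stock prices: S_uu = 68.6, S_ud = 29.4, S_dd = 12.6
Terminal payoffs (K − S): max(-27.6, 0) = 0, max(11.6, 0) = 11.6, max(28.4, 0) = 28.4
Node u (S = 49): V_u = 1/1.09·[0.6125·0.0000 + 0.3875·11.6000] = 4.1239
Node d (S = 21): V_d = 1/1.09·[0.6125·11.6000 + 0.3875·28.4000] = 16.6147
Node 0 (S = 35): V_0 = 1/1.09·[0.6125·4.1239 + 0.3875·16.6147] = 8.2239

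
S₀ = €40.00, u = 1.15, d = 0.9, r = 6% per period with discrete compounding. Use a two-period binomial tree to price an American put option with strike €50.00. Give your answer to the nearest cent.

€10.00

Risk-neutral probability p = (1 + 0.06 − 0.9)/(1.15 − 0.9) = 0.1600/0.2500 = 0.6400
Terminal stock prices: S_uu = 52.9, S_ud = 41.4, S_dd = 32.4
Terminal payoffs (K − S): max(-2.9, 0) = 0, max(8.6, 0) = 8.6, max(17.6, 0) = 17.6
Node u (S = 46): continuation = 1/1.06·[0.6400·0.0000 + 0.3600·8.6000] = 2.9208; exercise value = 4.0000 > continuation, so V_u = 4.0000 (exercise)
Node d (S = 36): continuation = 1/1.06·[0.6400·8.6000 + 0.3600·17.6000] = 11.1698; exercise value = 14.0000 > continuation, so V_d = 14.0000 (exercise)
Node 0 (S = 40): continuation = 1/1.06·[0.6400·4.0000 + 0.3600·14.0000] = 7.1698; exercise value = 10.0000 > continuation, so V_0 = 10.0000 (exercise)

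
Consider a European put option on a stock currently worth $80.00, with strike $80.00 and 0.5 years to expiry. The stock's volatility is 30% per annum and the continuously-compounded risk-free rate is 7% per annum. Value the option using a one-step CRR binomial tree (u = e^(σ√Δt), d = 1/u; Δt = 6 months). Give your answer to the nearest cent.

$6.93

CRR parameters: u = e^(σ√Δt) = e^(0.3·√0.5) = 1.2363, d = 1/u = 0.8089
Per-period rate: rΔt = 0.07·0.5 = 0.035, so R = e^0.035 = 1.0356
Risk-neutral probability p = (e^0.035 − 0.8089)/(1.2363 − 0.8089) = 0.2268/0.4275 = 0.5305
Terminal stock prices: S_u = 98.9, S_d = 64.71
Terminal payoffs (K − S): max(-18.9, 0) = 0, max(15.29, 0) = 15.29
Node 0 (S = 80): V_0 = e^(−0.035)·[0.5305·0.0000 + 0.4695·15.2914] = 6.9324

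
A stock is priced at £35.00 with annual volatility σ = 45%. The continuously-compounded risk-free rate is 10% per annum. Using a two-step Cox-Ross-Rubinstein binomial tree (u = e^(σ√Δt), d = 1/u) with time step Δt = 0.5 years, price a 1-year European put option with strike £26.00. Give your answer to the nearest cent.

£1.69

CRR parameters: u = e^(σ√Δt) = e^(0.45·√0.5) = 1.3746, d = 1/u = 0.7275
Per-period rate: rΔt = 0.1·0.5 = 0.05, so R = e^0.05 = 1.0513
Risk-neutral probability p = (e^0.05 − 0.7275)/(1.3746 − 0.7275) = 0.3238/0.6472 = 0.5003
Terminal stock prices: S_uu = 66.14, S_ud = 35, S_dd = 18.52
Terminal payoffs (K − S): max(-40.14, 0) = 0, max(-9, 0) = 0, max(7.478, 0) = 7.478
Node u (S = 48.11): V_u = e^(−0.05)·[0.5003·0.0000 + 0.4997·0.0000] = 0.0000
Node d (S = 25.46): V_d = e^(−0.05)·[0.5003·0.0000 + 0.4997·7.4781] = 3.5543
Node 0 (S = 35): V_0 = e^(−0.05)·[0.5003·0.0000 + 0.4997·3.5543] = 1.6894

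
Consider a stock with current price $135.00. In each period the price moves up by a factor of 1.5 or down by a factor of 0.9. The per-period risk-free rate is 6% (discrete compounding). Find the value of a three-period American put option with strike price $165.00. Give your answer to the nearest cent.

Risk-neutral probability p = (1 + 0.06 − 0.9)/(1.5 − 0.9) = 0.1600/0.6000 = 0.2667
Terminal stock prices: S_uuu = 455.6, S_uud = 273.4, S_udd = 164, S_ddd = 98.42
Terminal payoffs (K − S): max(-290.6, 0) = 0, max(-108.4, 0) = 0, max(0.975, 0) = 0.975, max(66.58, 0) = 66.58
Node uu (S = 303.8): continuation = 1/1.06·[0.2667·0.0000 + 0.7333·0.0000] = 0.0000; exercise value = 0.0000 ≤ continuation, so V_uu = 0.0000
Node ud (S = 182.2): continuation = 1/1.06·[0.2667·0.0000 + 0.7333·0.9750] = 0.6745; exercise value = 0.0000 ≤ continuation, so V_ud = 0.6745
Node dd (S = 109.4): continuation = 1/1.06·[0.2667·0.9750 + 0.7333·66.5850] = 46.3104; exercise value = 55.6500 > continuation, so V_dd = 55.6500 (exercise)
Node u (S = 202.5): continuation = 1/1.06·[0.2667·0.0000 + 0.7333·0.6745] = 0.4667; exercise value = 0.0000 ≤ continuation, so V_u = 0.4667
Node d (S = 121.5): continuation = 1/1.06·[0.2667·0.6745 + 0.7333·55.6500] = 38.6697; exercise value = 43.5000 > continuation, so V_d = 43.5000 (exercise)
Node 0 (S = 135): continuation = 1/1.06·[0.2667·0.4667 + 0.7333·43.5000] = 30.2117; exercise value = 30.0000 ≤ continuation, so V_0 = 30.2117

$30.21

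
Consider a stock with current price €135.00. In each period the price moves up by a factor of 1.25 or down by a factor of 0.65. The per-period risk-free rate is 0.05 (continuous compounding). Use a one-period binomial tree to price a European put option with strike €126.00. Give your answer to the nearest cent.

€12.05

Risk-neutral probability p = (e^0.05 − 0.65)/(1.25 − 0.65) = 0.4013/0.6000 = 0.6688
Terminal stock prices: S_u = 168.8, S_d = 87.75
Terminal payoffs (K − S): max(-42.75, 0) = 0, max(38.25, 0) = 38.25
Node 0 (S = 135): V_0 = e^(−0.05)·[0.6688·0.0000 + 0.3312·38.2500] = 12.0511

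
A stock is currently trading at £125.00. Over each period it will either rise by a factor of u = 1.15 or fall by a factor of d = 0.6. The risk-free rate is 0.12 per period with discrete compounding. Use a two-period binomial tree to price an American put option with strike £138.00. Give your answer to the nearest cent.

£13.00

Risk-neutral probability p = (1 + 0.12 − 0.6)/(1.15 − 0.6) = 0.5200/0.5500 = 0.9455
Terminal stock prices: S_uu = 165.3, S_ud = 86.25, S_dd = 45
Terminal payoffs (K − S): max(-27.31, 0) = 0, max(51.75, 0) = 51.75, max(93, 0) = 93
Node u (S = 143.8): continuation = 1/1.12·[0.9455·0.0000 + 0.0545·51.7500] = 2.5203; exercise value = 0.0000 ≤ continuation, so V_u = 2.5203
Node d (S = 75): continuation = 1/1.12·[0.9455·51.7500 + 0.0545·93.0000] = 48.2143; exercise value = 63.0000 > continuation, so V_d = 63.0000 (exercise)
Node 0 (S = 125): continuation = 1/1.12·[0.9455·2.5203 + 0.0545·63.0000] = 5.1957; exercise value = 13.0000 > continuation, so V_0 = 13.0000 (exercise)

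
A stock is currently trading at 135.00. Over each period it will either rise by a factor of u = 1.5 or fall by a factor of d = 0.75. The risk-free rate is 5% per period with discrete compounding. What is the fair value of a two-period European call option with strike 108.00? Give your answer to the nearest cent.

47.51

Risk-neutral probability p = (1 + 0.05 − 0.75)/(1.5 − 0.75) = 0.3000/0.7500 = 0.4000
Terminal stock prices: S_uu = 303.8, S_ud = 151.9, S_dd = 75.94
Terminal payoffs (S − K): max(195.8, 0) = 195.8, max(43.88, 0) = 43.88, max(-32.06, 0) = 0
Node u (S = 202.5): V_u = 1/1.05·[0.4000·195.7500 + 0.6000·43.8750] = 99.6429
Node d (S = 101.2): V_d = 1/1.05·[0.4000·43.8750 + 0.6000·0.0000] = 16.7143
Node 0 (S = 135): V_0 = 1/1.05·[0.4000·99.6429 + 0.6000·16.7143] = 47.5102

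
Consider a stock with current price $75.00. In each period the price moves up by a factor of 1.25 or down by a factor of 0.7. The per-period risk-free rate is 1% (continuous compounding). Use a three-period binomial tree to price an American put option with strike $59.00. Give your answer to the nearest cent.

$6.87

Risk-neutral probability p = (e^0.01 − 0.7)/(1.25 − 0.7) = 0.3101/0.5500 = 0.5637
Terminal stock prices: S_uuu = 146.5, S_uud = 82.03, S_udd = 45.94, S_ddd = 25.72
Terminal payoffs (K − S): max(-87.48, 0) = 0, max(-23.03, 0) = 0, max(13.06, 0) = 13.06, max(33.28, 0) = 33.28
Node uu (S = 117.2): continuation = e^(−0.01)·[0.5637·0.0000 + 0.4363·0.0000] = 0.0000; exercise value = 0.0000 ≤ continuation, so V_uu = 0.0000
Node ud (S = 65.62): continuation = e^(−0.01)·[0.5637·0.0000 + 0.4363·13.0625] = 5.6421; exercise value = 0.0000 ≤ continuation, so V_ud = 5.6421
Node dd (S = 36.75): continuation = e^(−0.01)·[0.5637·13.0625 + 0.4363·33.2750] = 21.6629; exercise value = 22.2500 > continuation, so V_dd = 22.2500 (exercise)
Node u (S = 93.75): continuation = e^(−0.01)·[0.5637·0.0000 + 0.4363·5.6421] = 2.4370; exercise value = 0.0000 ≤ continuation, so V_u = 2.4370
Node d (S = 52.5): continuation = e^(−0.01)·[0.5637·5.6421 + 0.4363·22.2500] = 12.7594; exercise value = 6.5000 ≤ continuation, so V_d = 12.7594
Node 0 (S = 75): continuation = e^(−0.01)·[0.5637·2.4370 + 0.4363·12.7594] = 6.8713; exercise value = 0.0000 ≤ continuation, so V_0 = 6.8713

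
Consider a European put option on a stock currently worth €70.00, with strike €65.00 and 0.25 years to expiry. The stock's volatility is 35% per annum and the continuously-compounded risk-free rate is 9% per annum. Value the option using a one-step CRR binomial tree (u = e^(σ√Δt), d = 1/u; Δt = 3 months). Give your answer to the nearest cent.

CRR parameters: u = e^(σ√Δt) = e^(0.35·√0.25) = 1.1912, d = 1/u = 0.8395
Per-period rate: rΔt = 0.09·0.25 = 0.0225, so R = e^0.0225 = 1.0228
Risk-neutral probability p = (e^0.0225 − 0.8395)/(1.1912 − 0.8395) = 0.1833/0.3518 = 0.5210
Terminal stock prices: S_u = 83.39, S_d = 58.76
Terminal payoffs (K − S): max(-18.39, 0) = 0, max(6.238, 0) = 6.238
Node 0 (S = 70): V_0 = e^(−0.0225)·[0.5210·0.0000 + 0.4790·6.2380] = 2.9213

€2.92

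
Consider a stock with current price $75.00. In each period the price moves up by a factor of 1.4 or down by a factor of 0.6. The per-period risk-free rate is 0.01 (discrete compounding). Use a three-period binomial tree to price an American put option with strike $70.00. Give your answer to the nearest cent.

$17.63

Risk-neutral probability p = (1 + 0.01 − 0.6)/(1.4 − 0.6) = 0.4100/0.8000 = 0.5125
Terminal stock prices: S_uuu = 205.8, S_uud = 88.2, S_udd = 37.8, S_ddd = 16.2
Terminal payoffs (K − S): max(-135.8, 0) = 0, max(-18.2, 0) = 0, max(32.2, 0) = 32.2, max(53.8, 0) = 53.8
Node uu (S = 147): continuation = 1/1.01·[0.5125·0.0000 + 0.4875·0.0000] = 0.0000; exercise value = 0.0000 ≤ continuation, so V_uu = 0.0000
Node ud (S = 63): continuation = 1/1.01·[0.5125·0.0000 + 0.4875·32.2000] = 15.5421; exercise value = 7.0000 ≤ continuation, so V_ud = 15.5421
Node dd (S = 27): continuation = 1/1.01·[0.5125·32.2000 + 0.4875·53.8000] = 42.3069; exercise value = 43.0000 > continuation, so V_dd = 43.0000 (exercise)
Node u (S = 105): continuation = 1/1.01·[0.5125·0.0000 + 0.4875·15.5421] = 7.5017; exercise value = 0.0000 ≤ continuation, so V_u = 7.5017
Node d (S = 45): continuation = 1/1.01·[0.5125·15.5421 + 0.4875·43.0000] = 28.6414; exercise value = 25.0000 ≤ continuation, so V_d = 28.6414
Node 0 (S = 75): continuation = 1/1.01·[0.5125·7.5017 + 0.4875·28.6414] = 17.6310; exercise value = 0.0000 ≤ continuation, so V_0 = 17.6310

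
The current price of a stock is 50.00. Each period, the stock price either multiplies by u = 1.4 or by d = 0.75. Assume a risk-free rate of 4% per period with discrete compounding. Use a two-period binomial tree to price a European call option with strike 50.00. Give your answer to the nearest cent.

9.98

Risk-neutral probability p = (1 + 0.04 − 0.75)/(1.4 − 0.75) = 0.2900/0.6500 = 0.4462
Terminal stock prices: S_uu = 98, S_ud = 52.5, S_dd = 28.12
Terminal payoffs (S − K): max(48, 0) = 48, max(2.5, 0) = 2.5, max(-21.88, 0) = 0
Node u (S = 70): V_u = 1/1.04·[0.4462·48.0000 + 0.5538·2.5000] = 21.9231
Node d (S = 37.5): V_d = 1/1.04·[0.4462·2.5000 + 0.5538·0.0000] = 1.0725
Node 0 (S = 50): V_0 = 1/1.04·[0.4462·21.9231 + 0.5538·1.0725] = 9.9760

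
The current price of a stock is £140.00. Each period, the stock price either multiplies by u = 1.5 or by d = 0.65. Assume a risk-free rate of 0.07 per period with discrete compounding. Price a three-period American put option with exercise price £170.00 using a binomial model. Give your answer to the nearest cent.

Risk-neutral probability p = (1 + 0.07 − 0.65)/(1.5 − 0.65) = 0.4200/0.8500 = 0.4941
Terminal stock prices: S_uuu = 472.5, S_uud = 204.8, S_udd = 88.73, S_ddd = 38.45
Terminal payoffs (K − S): max(-302.5, 0) = 0, max(-34.75, 0) = 0, max(81.27, 0) = 81.27, max(131.6, 0) = 131.6
Node uu (S = 315): continuation = 1/1.07·[0.4941·0.0000 + 0.5059·0.0000] = 0.0000; exercise value = 0.0000 ≤ continuation, so V_uu = 0.0000
Node ud (S = 136.5): continuation = 1/1.07·[0.4941·0.0000 + 0.5059·81.2750] = 38.4258; exercise value = 33.5000 ≤ continuation, so V_ud = 38.4258
Node dd (S = 59.15): continuation = 1/1.07·[0.4941·81.2750 + 0.5059·131.5525] = 99.7285; exercise value = 110.8500 > continuation, so V_dd = 110.8500 (exercise)
Node u (S = 210): continuation = 1/1.07·[0.4941·0.0000 + 0.5059·38.4258] = 18.1672; exercise value = 0.0000 ≤ continuation, so V_u = 18.1672
Node d (S = 91): continuation = 1/1.07·[0.4941·38.4258 + 0.5059·110.8500] = 70.1532; exercise value = 79.0000 > continuation, so V_d = 79.0000 (exercise)
Node 0 (S = 140): continuation = 1/1.07·[0.4941·18.1672 + 0.5059·79.0000] = 45.7397; exercise value = 30.0000 ≤ continuation, so V_0 = 45.7397

£45.74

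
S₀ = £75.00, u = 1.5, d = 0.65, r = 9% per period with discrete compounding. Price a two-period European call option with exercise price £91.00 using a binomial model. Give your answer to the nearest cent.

£17.54

Risk-neutral probability p = (1 + 0.09 − 0.65)/(1.5 − 0.65) = 0.4400/0.8500 = 0.5176
Terminal stock prices: S_uu = 168.8, S_ud = 73.12, S_dd = 31.69
Terminal payoffs (S − K): max(77.75, 0) = 77.75, max(-17.88, 0) = 0, max(-59.31, 0) = 0
Node u (S = 112.5): V_u = 1/1.09·[0.5176·77.7500 + 0.4824·0.0000] = 36.9239
Node d (S = 48.75): V_d = 1/1.09·[0.5176·0.0000 + 0.4824·0.0000] = 0.0000
Node 0 (S = 75): V_0 = 1/1.09·[0.5176·36.9239 + 0.4824·0.0000] = 17.5354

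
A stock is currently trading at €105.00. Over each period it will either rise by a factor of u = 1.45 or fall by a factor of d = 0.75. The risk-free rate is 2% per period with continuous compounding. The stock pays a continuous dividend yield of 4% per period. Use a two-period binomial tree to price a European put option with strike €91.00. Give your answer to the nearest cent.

€13.82

Per-period risk-free factor R = e^0.02 = 1.0202; dividend-adjusted growth = e^(0.02−0.04) = 0.9802.
Risk-neutral probability p = (0.9802 − 0.75)/(1.45 − 0.75) = 0.2302/0.7000 = 0.3289
Terminal stock prices: S_uu = 220.8, S_ud = 114.2, S_dd = 59.06
Terminal payoffs (K − S): max(-129.8, 0) = 0, max(-23.19, 0) = 0, max(31.94, 0) = 31.94
Node u (S = 152.2): V_u = e^(−0.02)·[0.3289·0.0000 + 0.6711·0.0000] = 0.0000
Node d (S = 78.75): V_d = e^(−0.02)·[0.3289·0.0000 + 0.6711·31.9375] = 21.0103
Node 0 (S = 105): V_0 = e^(−0.02)·[0.3289·0.0000 + 0.6711·21.0103] = 13.8217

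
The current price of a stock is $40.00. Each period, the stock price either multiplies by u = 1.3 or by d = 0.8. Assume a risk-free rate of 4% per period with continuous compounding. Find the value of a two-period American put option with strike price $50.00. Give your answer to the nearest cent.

Risk-neutral probability p = (e^0.04 − 0.8)/(1.3 − 0.8) = 0.2408/0.5000 = 0.4816
Terminal stock prices: S_uu = 67.6, S_ud = 41.6, S_dd = 25.6
Terminal payoffs (K − S): max(-17.6, 0) = 0, max(8.4, 0) = 8.4, max(24.4, 0) = 24.4
Node u (S = 52): continuation = e^(−0.04)·[0.4816·0.0000 + 0.5184·8.4000] = 4.1836; exercise value = 0.0000 ≤ continuation, so V_u = 4.1836
Node d (S = 32): continuation = e^(−0.04)·[0.4816·8.4000 + 0.5184·24.4000] = 16.0395; exercise value = 18.0000 > continuation, so V_d = 18.0000 (exercise)
Node 0 (S = 40): continuation = e^(−0.04)·[0.4816·4.1836 + 0.5184·18.0000] = 10.9009; exercise value = 10.0000 ≤ continuation, so V_0 = 10.9009

$10.90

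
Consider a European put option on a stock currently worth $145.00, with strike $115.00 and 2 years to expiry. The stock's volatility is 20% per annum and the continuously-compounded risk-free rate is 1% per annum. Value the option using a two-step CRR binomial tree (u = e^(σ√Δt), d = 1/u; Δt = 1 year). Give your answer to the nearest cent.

CRR parameters: u = e^(σ√Δt) = e^(0.2·√1) = 1.2214, d = 1/u = 0.8187
Per-period rate: rΔt = 0.01·1 = 0.01, so R = e^0.01 = 1.0101
Risk-neutral probability p = (e^0.01 − 0.8187)/(1.2214 − 0.8187) = 0.1913/0.4027 = 0.4751
Terminal stock prices: S_uu = 216.3, S_ud = 145, S_dd = 97.2
Terminal payoffs (K − S): max(-101.3, 0) = 0, max(-30, 0) = 0, max(17.8, 0) = 17.8
Node u (S = 177.1): V_u = e^(−0.01)·[0.4751·0.0000 + 0.5249·0.0000] = 0.0000
Node d (S = 118.7): V_d = e^(−0.01)·[0.4751·0.0000 + 0.5249·17.8036] = 9.2517
Node 0 (S = 145): V_0 = e^(−0.01)·[0.4751·0.0000 + 0.5249·9.2517] = 4.8077

$4.81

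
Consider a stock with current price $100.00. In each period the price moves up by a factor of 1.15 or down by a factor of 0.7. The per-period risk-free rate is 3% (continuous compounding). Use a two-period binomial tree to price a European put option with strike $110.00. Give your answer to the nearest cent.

$14.89

Risk-neutral probability p = (e^0.03 − 0.7)/(1.15 − 0.7) = 0.3305/0.4500 = 0.7343
Terminal stock prices: S_uu = 132.2, S_ud = 80.5, S_dd = 49
Terminal payoffs (K − S): max(-22.25, 0) = 0, max(29.5, 0) = 29.5, max(61, 0) = 61
Node u (S = 115): V_u = e^(−0.03)·[0.7343·0.0000 + 0.2657·29.5000] = 7.6053
Node d (S = 70): V_d = e^(−0.03)·[0.7343·29.5000 + 0.2657·61.0000] = 36.7490
Node 0 (S = 100): V_0 = e^(−0.03)·[0.7343·7.6053 + 0.2657·36.7490] = 14.8939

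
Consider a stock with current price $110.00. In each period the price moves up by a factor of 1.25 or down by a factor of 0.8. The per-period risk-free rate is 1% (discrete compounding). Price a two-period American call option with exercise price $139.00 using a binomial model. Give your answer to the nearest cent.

$7.02

Risk-neutral probability p = (1 + 0.01 − 0.8)/(1.25 − 0.8) = 0.2100/0.4500 = 0.4667
Terminal stock prices: S_uu = 171.9, S_ud = 110, S_dd = 70.4
Terminal payoffs (S − K): max(32.88, 0) = 32.88, max(-29, 0) = 0, max(-68.6, 0) = 0
Node u (S = 137.5): continuation = 1/1.01·[0.4667·32.8750 + 0.5333·0.0000] = 15.1898; exercise value = 0.0000 ≤ continuation, so V_u = 15.1898
Node d (S = 88): continuation = 1/1.01·[0.4667·0.0000 + 0.5333·0.0000] = 0.0000; exercise value = 0.0000 ≤ continuation, so V_d = 0.0000
Node 0 (S = 110): continuation = 1/1.01·[0.4667·15.1898 + 0.5333·0.0000] = 7.0184; exercise value = 0.0000 ≤ continuation, so V_0 = 7.0184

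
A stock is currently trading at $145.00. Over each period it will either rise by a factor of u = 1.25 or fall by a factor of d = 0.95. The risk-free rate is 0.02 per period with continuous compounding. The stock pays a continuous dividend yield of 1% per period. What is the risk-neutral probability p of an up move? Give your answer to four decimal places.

p = 0.2002

Per-period risk-free factor R = e^0.02 = 1.0202; dividend-adjusted growth = e^(0.02−0.01) = 1.0101.
Risk-neutral probability p = (1.0101 − 0.95)/(1.25 − 0.95) = 0.0601/0.3000 = 0.2002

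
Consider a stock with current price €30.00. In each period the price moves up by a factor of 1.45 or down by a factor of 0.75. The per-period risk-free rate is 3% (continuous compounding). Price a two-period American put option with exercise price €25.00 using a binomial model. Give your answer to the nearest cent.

Risk-neutral probability p = (e^0.03 − 0.75)/(1.45 − 0.75) = 0.2805/0.7000 = 0.4006
Terminal stock prices: S_uu = 63.08, S_ud = 32.62, S_dd = 16.88
Terminal payoffs (K − S): max(-38.08, 0) = 0, max(-7.625, 0) = 0, max(8.125, 0) = 8.125
Node u (S = 43.5): continuation = e^(−0.03)·[0.4006·0.0000 + 0.5994·0.0000] = 0.0000; exercise value = 0.0000 ≤ continuation, so V_u = 0.0000
Node d (S = 22.5): continuation = e^(−0.03)·[0.4006·0.0000 + 0.5994·8.1250] = 4.7258; exercise value = 2.5000 ≤ continuation, so V_d = 4.7258
Node 0 (S = 30): continuation = e^(−0.03)·[0.4006·0.0000 + 0.5994·4.7258] = 2.7487; exercise value = 0.0000 ≤ continuation, so V_0 = 2.7487

€2.75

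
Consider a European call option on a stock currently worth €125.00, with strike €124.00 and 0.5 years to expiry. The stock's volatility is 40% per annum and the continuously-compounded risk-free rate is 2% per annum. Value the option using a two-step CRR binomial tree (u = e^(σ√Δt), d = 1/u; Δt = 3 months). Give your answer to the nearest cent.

€13.73

CRR parameters: u = e^(σ√Δt) = e^(0.4·√0.25) = 1.2214, d = 1/u = 0.8187
Per-period rate: rΔt = 0.02·0.25 = 0.005, so R = e^0.005 = 1.0050
Risk-neutral probability p = (e^0.005 − 0.8187)/(1.2214 − 0.8187) = 0.1863/0.4027 = 0.4626
Terminal stock prices: S_uu = 186.5, S_ud = 125, S_dd = 83.79
Terminal payoffs (S − K): max(62.48, 0) = 62.48, max(1, 0) = 1, max(-40.21, 0) = 0
Node u (S = 152.7): V_u = e^(−0.005)·[0.4626·62.4781 + 0.5374·1.0000] = 29.2938
Node d (S = 102.3): V_d = e^(−0.005)·[0.4626·1.0000 + 0.5374·0.0000] = 0.4603
Node 0 (S = 125): V_0 = e^(−0.005)·[0.4626·29.2938 + 0.5374·0.4603] = 13.7303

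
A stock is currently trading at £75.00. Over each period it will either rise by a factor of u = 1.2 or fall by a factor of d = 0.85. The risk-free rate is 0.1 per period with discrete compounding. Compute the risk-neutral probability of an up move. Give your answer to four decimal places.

p = 0.7143

Risk-neutral probability p = (1 + 0.1 − 0.85)/(1.2 − 0.85) = 0.2500/0.3500 = 0.7143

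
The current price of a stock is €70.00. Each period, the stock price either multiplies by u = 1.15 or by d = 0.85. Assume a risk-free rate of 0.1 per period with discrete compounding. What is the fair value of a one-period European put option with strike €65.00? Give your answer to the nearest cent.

Risk-neutral probability p = (1 + 0.1 − 0.85)/(1.15 − 0.85) = 0.2500/0.3000 = 0.8333
Terminal stock prices: S_u = 80.5, S_d = 59.5
Terminal payoffs (K − S): max(-15.5, 0) = 0, max(5.5, 0) = 5.5
Node 0 (S = 70): V_0 = 1/1.1·[0.8333·0.0000 + 0.1667·5.5000] = 0.8333

€0.83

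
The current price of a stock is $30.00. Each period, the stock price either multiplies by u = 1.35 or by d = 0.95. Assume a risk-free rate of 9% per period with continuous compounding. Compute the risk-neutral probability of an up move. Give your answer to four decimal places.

p = 0.3604

Risk-neutral probability p = (e^0.09 − 0.95)/(1.35 − 0.95) = 0.1442/0.4000 = 0.3604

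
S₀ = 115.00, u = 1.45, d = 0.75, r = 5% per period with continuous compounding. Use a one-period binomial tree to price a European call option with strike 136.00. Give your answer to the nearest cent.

12.59

Risk-neutral probability p = (e^0.05 − 0.75)/(1.45 − 0.75) = 0.3013/0.7000 = 0.4304
Terminal stock prices: S_u = 166.8, S_d = 86.25
Terminal payoffs (S − K): max(30.75, 0) = 30.75, max(-49.75, 0) = 0
Node 0 (S = 115): V_0 = e^(−0.05)·[0.4304·30.7500 + 0.5696·0.0000] = 12.5890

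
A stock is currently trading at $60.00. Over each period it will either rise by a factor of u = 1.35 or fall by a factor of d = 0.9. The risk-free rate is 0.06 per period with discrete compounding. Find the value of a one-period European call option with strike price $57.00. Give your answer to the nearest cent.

$8.05

Risk-neutral probability p = (1 + 0.06 − 0.9)/(1.35 − 0.9) = 0.1600/0.4500 = 0.3556
Terminal stock prices: S_u = 81, S_d = 54
Terminal payoffs (S − K): max(24, 0) = 24, max(-3, 0) = 0
Node 0 (S = 60): V_0 = 1/1.06·[0.3556·24.0000 + 0.6444·0.0000] = 8.0503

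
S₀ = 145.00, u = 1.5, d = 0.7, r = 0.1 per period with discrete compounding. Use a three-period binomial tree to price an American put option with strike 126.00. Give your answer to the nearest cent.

Risk-neutral probability p = (1 + 0.1 − 0.7)/(1.5 − 0.7) = 0.4000/0.8000 = 0.5000
Terminal stock prices: S_uuu = 489.4, S_uud = 228.4, S_udd = 106.6, S_ddd = 49.73
Terminal payoffs (K − S): max(-363.4, 0) = 0, max(-102.4, 0) = 0, max(19.43, 0) = 19.43, max(76.27, 0) = 76.27
Node uu (S = 326.2): continuation = 1/1.1·[0.5000·0.0000 + 0.5000·0.0000] = 0.0000; exercise value = 0.0000 ≤ continuation, so V_uu = 0.0000
Node ud (S = 152.2): continuation = 1/1.1·[0.5000·0.0000 + 0.5000·19.4250] = 8.8295; exercise value = 0.0000 ≤ continuation, so V_ud = 8.8295
Node dd (S = 71.05): continuation = 1/1.1·[0.5000·19.4250 + 0.5000·76.2650] = 43.4955; exercise value = 54.9500 > continuation, so V_dd = 54.9500 (exercise)
Node u (S = 217.5): continuation = 1/1.1·[0.5000·0.0000 + 0.5000·8.8295] = 4.0134; exercise value = 0.0000 ≤ continuation, so V_u = 4.0134
Node d (S = 101.5): continuation = 1/1.1·[0.5000·8.8295 + 0.5000·54.9500] = 28.9907; exercise value = 24.5000 ≤ continuation, so V_d = 28.9907
Node 0 (S = 145): continuation = 1/1.1·[0.5000·4.0134 + 0.5000·28.9907] = 15.0019; exercise value = 0.0000 ≤ continuation, so V_0 = 15.0019

15.00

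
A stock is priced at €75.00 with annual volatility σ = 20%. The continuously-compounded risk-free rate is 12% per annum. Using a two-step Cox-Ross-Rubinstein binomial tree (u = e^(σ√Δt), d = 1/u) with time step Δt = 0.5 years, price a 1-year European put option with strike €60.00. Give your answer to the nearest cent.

€0.31

CRR parameters: u = e^(σ√Δt) = e^(0.2·√0.5) = 1.1519, d = 1/u = 0.8681
Per-period rate: rΔt = 0.12·0.5 = 0.06, so R = e^0.06 = 1.0618
Risk-neutral probability p = (e^0.06 − 0.8681)/(1.1519 − 0.8681) = 0.1937/0.2838 = 0.6826
Terminal stock prices: S_uu = 99.52, S_ud = 75, S_dd = 56.52
Terminal payoffs (K − S): max(-39.52, 0) = 0, max(-15, 0) = 0, max(3.477, 0) = 3.477
Node u (S = 86.39): V_u = e^(−0.06)·[0.6826·0.0000 + 0.3174·0.0000] = 0.0000
Node d (S = 65.11): V_d = e^(−0.06)·[0.6826·0.0000 + 0.3174·3.4771] = 1.0394
Node 0 (S = 75): V_0 = e^(−0.06)·[0.6826·0.0000 + 0.3174·1.0394] = 0.3107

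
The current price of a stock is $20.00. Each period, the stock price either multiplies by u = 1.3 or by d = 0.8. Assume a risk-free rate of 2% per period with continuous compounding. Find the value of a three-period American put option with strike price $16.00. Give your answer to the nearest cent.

$0.96

Risk-neutral probability p = (e^0.02 − 0.8)/(1.3 − 0.8) = 0.2202/0.5000 = 0.4404
Terminal stock prices: S_uuu = 43.94, S_uud = 27.04, S_udd = 16.64, S_ddd = 10.24
Terminal payoffs (K − S): max(-27.94, 0) = 0, max(-11.04, 0) = 0, max(-0.64, 0) = 0, max(5.76, 0) = 5.76
Node uu (S = 33.8): continuation = e^(−0.02)·[0.4404·0.0000 + 0.5596·0.0000] = 0.0000; exercise value = 0.0000 ≤ continuation, so V_uu = 0.0000
Node ud (S = 20.8): continuation = e^(−0.02)·[0.4404·0.0000 + 0.5596·0.0000] = 0.0000; exercise value = 0.0000 ≤ continuation, so V_ud = 0.0000
Node dd (S = 12.8): continuation = e^(−0.02)·[0.4404·0.0000 + 0.5596·5.7600] = 3.1595; exercise value = 3.2000 > continuation, so V_dd = 3.2000 (exercise)
Node u (S = 26): continuation = e^(−0.02)·[0.4404·0.0000 + 0.5596·0.0000] = 0.0000; exercise value = 0.0000 ≤ continuation, so V_u = 0.0000
Node d (S = 16): continuation = e^(−0.02)·[0.4404·0.0000 + 0.5596·3.2000] = 1.7553; exercise value = 0.0000 ≤ continuation, so V_d = 1.7553
Node 0 (S = 20): continuation = e^(−0.02)·[0.4404·0.0000 + 0.5596·1.7553] = 0.9628; exercise value = 0.0000 ≤ continuation, so V_0 = 0.9628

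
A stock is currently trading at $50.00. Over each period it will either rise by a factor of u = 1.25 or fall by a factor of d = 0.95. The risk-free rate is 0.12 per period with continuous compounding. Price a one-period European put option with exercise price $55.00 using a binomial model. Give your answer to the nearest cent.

Risk-neutral probability p = (e^0.12 − 0.95)/(1.25 − 0.95) = 0.1775/0.3000 = 0.5917
Terminal stock prices: S_u = 62.5, S_d = 47.5
Terminal payoffs (K − S): max(-7.5, 0) = 0, max(7.5, 0) = 7.5
Node 0 (S = 50): V_0 = e^(−0.12)·[0.5917·0.0000 + 0.4083·7.5000] = 2.7163

$2.72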